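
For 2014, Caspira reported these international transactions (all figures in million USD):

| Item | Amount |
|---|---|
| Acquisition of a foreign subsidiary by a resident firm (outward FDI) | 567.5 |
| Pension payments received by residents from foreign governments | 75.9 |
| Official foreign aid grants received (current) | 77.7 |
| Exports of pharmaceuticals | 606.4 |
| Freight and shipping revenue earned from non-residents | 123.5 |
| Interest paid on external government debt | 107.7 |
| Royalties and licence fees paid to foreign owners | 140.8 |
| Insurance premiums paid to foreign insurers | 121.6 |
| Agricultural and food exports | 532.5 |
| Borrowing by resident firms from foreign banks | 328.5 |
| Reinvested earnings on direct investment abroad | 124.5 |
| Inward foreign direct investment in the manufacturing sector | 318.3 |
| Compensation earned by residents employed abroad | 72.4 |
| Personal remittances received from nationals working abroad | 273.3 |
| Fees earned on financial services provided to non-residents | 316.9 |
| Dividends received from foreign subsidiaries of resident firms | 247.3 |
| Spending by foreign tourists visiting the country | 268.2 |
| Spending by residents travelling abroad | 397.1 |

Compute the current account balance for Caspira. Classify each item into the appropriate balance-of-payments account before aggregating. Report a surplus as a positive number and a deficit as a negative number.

1951.4

Goods: 606.4 + 532.5 = 1138.9
Services: 123.5 - 121.6 - 140.8 + 316.9 + 268.2 - 397.1 = 49.1
Primary income: 247.3 - 107.7 + 124.5 + 72.4 = 336.5
Secondary income: 77.7 + 75.9 + 273.3 = 426.9
Current account = 1138.9 + 49.1 + 336.5 + 426.9 = 1951.4
(Excluded from the current account — financial account: acquisition of a foreign subsidiary by a resident firm (outward FDI) 567.5, borrowing by resident firms from foreign banks 328.5, inward foreign direct investment in the manufacturing sector 318.3.)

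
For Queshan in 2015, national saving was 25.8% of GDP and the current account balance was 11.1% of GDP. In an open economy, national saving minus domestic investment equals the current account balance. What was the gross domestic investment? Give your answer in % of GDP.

14.7

S - I = CA (net lending to the rest of the world).
I = S - CA = 25.8 - 11.1 = 14.7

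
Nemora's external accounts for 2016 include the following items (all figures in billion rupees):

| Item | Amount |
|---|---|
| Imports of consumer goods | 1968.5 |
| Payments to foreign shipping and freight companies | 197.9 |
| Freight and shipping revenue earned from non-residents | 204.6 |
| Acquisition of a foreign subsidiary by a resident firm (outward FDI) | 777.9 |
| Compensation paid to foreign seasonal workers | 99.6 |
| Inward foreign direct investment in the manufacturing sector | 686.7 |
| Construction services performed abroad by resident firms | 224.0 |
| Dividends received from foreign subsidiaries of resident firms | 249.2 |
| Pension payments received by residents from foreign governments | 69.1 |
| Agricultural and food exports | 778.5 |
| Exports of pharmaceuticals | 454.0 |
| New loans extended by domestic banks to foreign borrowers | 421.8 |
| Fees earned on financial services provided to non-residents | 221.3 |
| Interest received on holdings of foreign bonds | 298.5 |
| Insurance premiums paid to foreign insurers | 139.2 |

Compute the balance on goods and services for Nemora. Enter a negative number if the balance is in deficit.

-423.2

Goods: -1968.5 + 454.0 + 778.5 = -736.0
Services: 204.6 - 197.9 + 221.3 + 224.0 - 139.2 = 312.8
Trade balance = -736.0 + 312.8 = -423.2
(Excluded from the trade balance — financial account: acquisition of a foreign subsidiary by a resident firm (outward FDI) 777.9, inward foreign direct investment in the manufacturing sector 686.7, new loans extended by domestic banks to foreign borrowers 421.8; primary income: compensation paid to foreign seasonal workers 99.6, dividends received from foreign subsidiaries of resident firms 249.2, interest received on holdings of foreign bonds 298.5; secondary income: pension payments received by residents from foreign governments 69.1.)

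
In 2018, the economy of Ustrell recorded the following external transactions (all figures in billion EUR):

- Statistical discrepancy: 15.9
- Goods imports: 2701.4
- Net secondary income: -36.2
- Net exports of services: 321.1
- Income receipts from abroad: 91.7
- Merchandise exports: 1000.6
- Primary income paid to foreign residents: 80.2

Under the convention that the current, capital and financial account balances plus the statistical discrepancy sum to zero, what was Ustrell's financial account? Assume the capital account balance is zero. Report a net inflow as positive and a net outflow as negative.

1388.5

Goods balance = 1000.6 - 2701.4 = -1700.8
Services balance = 321.1
Trade balance (goods + services) = -1700.8 + 321.1 = -1379.7
Net primary income = 91.7 - 80.2 = 11.5
Net secondary income = -36.2
Current account = -1379.7 + 11.5 + (-36.2) = -1404.4
Financial account = -(-1404.4 + 15.9) = 1388.5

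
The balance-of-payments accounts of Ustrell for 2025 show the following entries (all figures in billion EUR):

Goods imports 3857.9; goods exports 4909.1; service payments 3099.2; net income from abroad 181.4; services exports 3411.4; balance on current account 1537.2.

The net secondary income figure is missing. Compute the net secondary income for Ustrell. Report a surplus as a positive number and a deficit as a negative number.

-7.6

Current account = goods balance + services balance + net primary income + net secondary income
Sum of the known components = 1544.8
Net secondary income = CA - (known components) = 1537.2 - 1544.8 = -7.6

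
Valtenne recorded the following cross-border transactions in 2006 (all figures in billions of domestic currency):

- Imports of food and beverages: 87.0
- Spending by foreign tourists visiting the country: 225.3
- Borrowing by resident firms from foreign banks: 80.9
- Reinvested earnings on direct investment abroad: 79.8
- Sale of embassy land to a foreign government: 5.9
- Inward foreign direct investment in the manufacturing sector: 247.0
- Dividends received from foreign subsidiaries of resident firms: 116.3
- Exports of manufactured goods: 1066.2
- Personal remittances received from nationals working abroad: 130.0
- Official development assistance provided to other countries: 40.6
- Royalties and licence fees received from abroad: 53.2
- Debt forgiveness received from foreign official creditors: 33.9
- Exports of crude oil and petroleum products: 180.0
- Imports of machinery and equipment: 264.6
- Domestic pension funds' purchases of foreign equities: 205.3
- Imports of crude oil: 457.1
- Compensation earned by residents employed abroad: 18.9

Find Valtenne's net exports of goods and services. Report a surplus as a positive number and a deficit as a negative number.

Goods: -457.1 - 264.6 + 180.0 + 1066.2 - 87.0 = 437.5
Services: 225.3 + 53.2 = 278.5
Trade balance = 437.5 + 278.5 = 716.0
(Excluded from the trade balance — financial account: borrowing by resident firms from foreign banks 80.9, inward foreign direct investment in the manufacturing sector 247.0, domestic pension funds' purchases of foreign equities 205.3; primary income: reinvested earnings on direct investment abroad 79.8, dividends received from foreign subsidiaries of resident firms 116.3, compensation earned by residents employed abroad 18.9; capital account: sale of embassy land to a foreign government 5.9, debt forgiveness received from foreign official creditors 33.9; secondary income: personal remittances received from nationals working abroad 130.0, official development assistance provided to other countries 40.6.)

716.0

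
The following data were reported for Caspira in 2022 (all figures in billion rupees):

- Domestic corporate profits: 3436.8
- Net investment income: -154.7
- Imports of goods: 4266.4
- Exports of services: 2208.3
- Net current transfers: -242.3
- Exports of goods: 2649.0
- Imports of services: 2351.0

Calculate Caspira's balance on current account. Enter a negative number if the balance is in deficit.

Goods balance = 2649.0 - 4266.4 = -1617.4
Services balance = 2208.3 - 2351.0 = -142.7
Trade balance (goods + services) = -1617.4 + (-142.7) = -1760.1
Net primary income = -154.7
Net secondary income = -242.3
Current account = -1760.1 + (-154.7) + (-242.3) = -2157.1

-2157.1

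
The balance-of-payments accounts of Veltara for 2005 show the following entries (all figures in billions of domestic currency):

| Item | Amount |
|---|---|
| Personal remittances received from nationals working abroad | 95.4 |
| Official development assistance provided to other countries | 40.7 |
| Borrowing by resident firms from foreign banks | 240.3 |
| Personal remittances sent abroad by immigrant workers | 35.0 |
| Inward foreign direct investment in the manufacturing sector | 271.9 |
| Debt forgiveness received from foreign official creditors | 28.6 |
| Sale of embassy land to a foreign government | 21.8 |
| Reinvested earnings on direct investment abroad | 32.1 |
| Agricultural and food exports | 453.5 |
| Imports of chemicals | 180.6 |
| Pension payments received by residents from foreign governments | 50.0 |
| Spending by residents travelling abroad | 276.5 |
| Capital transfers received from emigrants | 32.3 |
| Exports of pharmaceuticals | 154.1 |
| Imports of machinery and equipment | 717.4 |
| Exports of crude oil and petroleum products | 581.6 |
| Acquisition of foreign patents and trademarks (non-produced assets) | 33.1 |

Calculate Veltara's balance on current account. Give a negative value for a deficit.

Goods: 154.1 + 453.5 - 180.6 + 581.6 - 717.4 = 291.2
Services: -276.5
Primary income: 32.1
Secondary income: 95.4 - 40.7 + 50.0 - 35.0 = 69.7
Current account = 291.2 + (-276.5) + 32.1 + 69.7 = 116.5
(Excluded from the current account — financial account: borrowing by resident firms from foreign banks 240.3, inward foreign direct investment in the manufacturing sector 271.9; capital account: debt forgiveness received from foreign official creditors 28.6, sale of embassy land to a foreign government 21.8, capital transfers received from emigrants 32.3, acquisition of foreign patents and trademarks (non-produced assets) 33.1.)

116.5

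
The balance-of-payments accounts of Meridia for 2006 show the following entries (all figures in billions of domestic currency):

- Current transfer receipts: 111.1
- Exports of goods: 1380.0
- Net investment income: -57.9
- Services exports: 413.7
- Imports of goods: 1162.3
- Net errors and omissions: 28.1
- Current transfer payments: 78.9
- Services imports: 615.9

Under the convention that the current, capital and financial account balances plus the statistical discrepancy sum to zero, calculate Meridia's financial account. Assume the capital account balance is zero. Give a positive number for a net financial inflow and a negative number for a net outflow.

-17.9

Goods balance = 1380.0 - 1162.3 = 217.7
Services balance = 413.7 - 615.9 = -202.2
Trade balance (goods + services) = 217.7 + (-202.2) = 15.5
Net primary income = -57.9
Net secondary income = 111.1 - 78.9 = 32.2
Current account = 15.5 + (-57.9) + 32.2 = -10.2
Financial account = -(-10.2 + 28.1) = -17.9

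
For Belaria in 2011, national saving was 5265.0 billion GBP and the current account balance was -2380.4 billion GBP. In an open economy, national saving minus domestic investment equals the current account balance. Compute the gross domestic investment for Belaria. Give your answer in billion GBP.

7645.4

S - I = CA (net lending to the rest of the world).
I = S - CA = 5265.0 - (-2380.4) = 7645.4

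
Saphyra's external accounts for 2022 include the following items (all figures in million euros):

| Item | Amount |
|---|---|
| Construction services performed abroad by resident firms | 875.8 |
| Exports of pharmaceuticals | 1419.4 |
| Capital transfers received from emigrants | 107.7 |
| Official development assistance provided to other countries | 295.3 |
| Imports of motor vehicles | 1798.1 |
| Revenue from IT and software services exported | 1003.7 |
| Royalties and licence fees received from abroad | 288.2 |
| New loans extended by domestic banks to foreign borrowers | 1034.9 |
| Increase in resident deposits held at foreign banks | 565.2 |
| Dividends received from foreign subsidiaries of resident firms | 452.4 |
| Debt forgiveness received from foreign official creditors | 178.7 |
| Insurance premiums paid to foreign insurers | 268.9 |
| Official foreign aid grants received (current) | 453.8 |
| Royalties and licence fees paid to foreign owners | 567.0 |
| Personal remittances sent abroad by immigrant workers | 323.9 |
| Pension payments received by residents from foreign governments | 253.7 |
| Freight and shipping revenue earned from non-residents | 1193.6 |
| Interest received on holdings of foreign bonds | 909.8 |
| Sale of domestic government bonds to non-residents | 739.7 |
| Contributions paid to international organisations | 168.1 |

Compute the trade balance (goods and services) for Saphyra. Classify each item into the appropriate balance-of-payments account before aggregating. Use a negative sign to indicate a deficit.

Goods: 1419.4 - 1798.1 = -378.7
Services: 288.2 + 1003.7 - 268.9 - 567.0 + 875.8 + 1193.6 = 2525.4
Trade balance = -378.7 + 2525.4 = 2146.7
(Excluded from the trade balance — capital account: capital transfers received from emigrants 107.7, debt forgiveness received from foreign official creditors 178.7; secondary income: official development assistance provided to other countries 295.3, official foreign aid grants received (current) 453.8, personal remittances sent abroad by immigrant workers 323.9, pension payments received by residents from foreign governments 253.7, contributions paid to international organisations 168.1; financial account: new loans extended by domestic banks to foreign borrowers 1034.9, increase in resident deposits held at foreign banks 565.2, sale of domestic government bonds to non-residents 739.7; primary income: dividends received from foreign subsidiaries of resident firms 452.4, interest received on holdings of foreign bonds 909.8.)

2146.7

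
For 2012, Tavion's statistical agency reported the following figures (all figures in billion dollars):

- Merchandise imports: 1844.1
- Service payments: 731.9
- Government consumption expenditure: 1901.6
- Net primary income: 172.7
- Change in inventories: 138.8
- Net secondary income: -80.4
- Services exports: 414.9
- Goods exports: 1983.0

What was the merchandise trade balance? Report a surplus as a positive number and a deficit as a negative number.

Goods balance = 1983.0 - 1844.1 = 138.9

138.9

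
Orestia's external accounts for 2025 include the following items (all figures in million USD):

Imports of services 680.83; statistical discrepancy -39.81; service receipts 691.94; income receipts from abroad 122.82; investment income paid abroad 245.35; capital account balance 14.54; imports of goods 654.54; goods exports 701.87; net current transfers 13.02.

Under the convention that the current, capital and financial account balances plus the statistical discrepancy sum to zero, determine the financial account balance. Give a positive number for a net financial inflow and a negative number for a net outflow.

76.34

Goods balance = 701.87 - 654.54 = 47.33
Services balance = 691.94 - 680.83 = 11.11
Trade balance (goods + services) = 47.33 + 11.11 = 58.44
Net primary income = 122.82 - 245.35 = -122.53
Net secondary income = 13.02
Current account = 58.44 + (-122.53) + 13.02 = -51.07
Financial account = -(-51.07 + 14.54 + (-39.81)) = 76.34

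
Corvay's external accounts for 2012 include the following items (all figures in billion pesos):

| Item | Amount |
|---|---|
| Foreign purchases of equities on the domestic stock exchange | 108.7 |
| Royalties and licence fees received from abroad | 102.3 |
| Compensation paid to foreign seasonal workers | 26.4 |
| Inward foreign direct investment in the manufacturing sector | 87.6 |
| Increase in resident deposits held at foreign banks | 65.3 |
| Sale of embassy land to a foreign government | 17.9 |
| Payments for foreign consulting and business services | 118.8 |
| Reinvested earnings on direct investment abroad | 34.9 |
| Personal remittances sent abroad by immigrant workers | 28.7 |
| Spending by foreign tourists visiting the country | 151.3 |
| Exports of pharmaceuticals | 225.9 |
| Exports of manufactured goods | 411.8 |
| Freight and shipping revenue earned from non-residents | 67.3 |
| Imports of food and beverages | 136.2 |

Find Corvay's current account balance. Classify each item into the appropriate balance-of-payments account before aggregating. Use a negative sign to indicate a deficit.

Goods: -136.2 + 225.9 + 411.8 = 501.5
Services: -118.8 + 102.3 + 67.3 + 151.3 = 202.1
Primary income: 34.9 - 26.4 = 8.5
Secondary income: -28.7
Current account = 501.5 + 202.1 + 8.5 + (-28.7) = 683.4
(Excluded from the current account — financial account: foreign purchases of equities on the domestic stock exchange 108.7, inward foreign direct investment in the manufacturing sector 87.6, increase in resident deposits held at foreign banks 65.3; capital account: sale of embassy land to a foreign government 17.9.)

683.4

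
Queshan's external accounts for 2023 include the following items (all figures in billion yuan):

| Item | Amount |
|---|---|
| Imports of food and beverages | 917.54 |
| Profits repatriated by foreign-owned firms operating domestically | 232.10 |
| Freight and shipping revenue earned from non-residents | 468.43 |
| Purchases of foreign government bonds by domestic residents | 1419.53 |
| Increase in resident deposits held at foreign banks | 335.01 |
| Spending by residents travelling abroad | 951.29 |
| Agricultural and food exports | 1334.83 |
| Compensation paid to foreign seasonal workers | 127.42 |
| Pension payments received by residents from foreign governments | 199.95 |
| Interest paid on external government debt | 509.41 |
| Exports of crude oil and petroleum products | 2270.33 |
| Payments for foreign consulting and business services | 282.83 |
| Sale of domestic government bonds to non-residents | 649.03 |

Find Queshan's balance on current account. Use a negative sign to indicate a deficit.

1252.95

Goods: 1334.83 - 917.54 + 2270.33 = 2687.62
Services: -282.83 + 468.43 - 951.29 = -765.69
Primary income: -127.42 - 509.41 - 232.10 = -868.93
Secondary income: 199.95
Current account = 2687.62 + (-765.69) + (-868.93) + 199.95 = 1252.95
(Excluded from the current account — financial account: purchases of foreign government bonds by domestic residents 1419.53, increase in resident deposits held at foreign banks 335.01, sale of domestic government bonds to non-residents 649.03.)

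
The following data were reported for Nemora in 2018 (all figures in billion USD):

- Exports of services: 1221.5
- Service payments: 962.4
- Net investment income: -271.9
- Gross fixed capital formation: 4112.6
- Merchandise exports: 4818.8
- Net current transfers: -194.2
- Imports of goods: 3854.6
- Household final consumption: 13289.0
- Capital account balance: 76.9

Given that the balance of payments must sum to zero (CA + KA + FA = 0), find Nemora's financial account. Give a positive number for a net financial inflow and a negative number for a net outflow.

Goods balance = 4818.8 - 3854.6 = 964.2
Services balance = 1221.5 - 962.4 = 259.1
Trade balance (goods + services) = 964.2 + 259.1 = 1223.3
Net primary income = -271.9
Net secondary income = -194.2
Current account = 1223.3 + (-271.9) + (-194.2) = 757.2
Financial account = -(757.2 + 76.9) = -834.1

-834.1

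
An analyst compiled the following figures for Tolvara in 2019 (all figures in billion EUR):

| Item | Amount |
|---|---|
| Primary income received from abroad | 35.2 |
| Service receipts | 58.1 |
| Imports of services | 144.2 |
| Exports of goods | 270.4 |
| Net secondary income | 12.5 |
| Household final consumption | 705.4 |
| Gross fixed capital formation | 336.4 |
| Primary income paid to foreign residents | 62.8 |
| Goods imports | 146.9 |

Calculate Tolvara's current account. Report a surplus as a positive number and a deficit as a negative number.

22.3

Goods balance = 270.4 - 146.9 = 123.5
Services balance = 58.1 - 144.2 = -86.1
Trade balance (goods + services) = 123.5 + (-86.1) = 37.4
Net primary income = 35.2 - 62.8 = -27.6
Net secondary income = 12.5
Current account = 37.4 + (-27.6) + 12.5 = 22.3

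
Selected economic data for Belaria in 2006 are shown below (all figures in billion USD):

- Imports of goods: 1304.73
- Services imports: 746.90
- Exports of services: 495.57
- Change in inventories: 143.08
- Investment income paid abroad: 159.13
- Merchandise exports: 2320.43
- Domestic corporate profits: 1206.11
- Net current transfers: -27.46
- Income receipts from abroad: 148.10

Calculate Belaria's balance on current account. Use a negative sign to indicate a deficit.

Goods balance = 2320.43 - 1304.73 = 1015.70
Services balance = 495.57 - 746.90 = -251.33
Trade balance (goods + services) = 1015.70 + (-251.33) = 764.37
Net primary income = 148.10 - 159.13 = -11.03
Net secondary income = -27.46
Current account = 764.37 + (-11.03) + (-27.46) = 725.88

725.88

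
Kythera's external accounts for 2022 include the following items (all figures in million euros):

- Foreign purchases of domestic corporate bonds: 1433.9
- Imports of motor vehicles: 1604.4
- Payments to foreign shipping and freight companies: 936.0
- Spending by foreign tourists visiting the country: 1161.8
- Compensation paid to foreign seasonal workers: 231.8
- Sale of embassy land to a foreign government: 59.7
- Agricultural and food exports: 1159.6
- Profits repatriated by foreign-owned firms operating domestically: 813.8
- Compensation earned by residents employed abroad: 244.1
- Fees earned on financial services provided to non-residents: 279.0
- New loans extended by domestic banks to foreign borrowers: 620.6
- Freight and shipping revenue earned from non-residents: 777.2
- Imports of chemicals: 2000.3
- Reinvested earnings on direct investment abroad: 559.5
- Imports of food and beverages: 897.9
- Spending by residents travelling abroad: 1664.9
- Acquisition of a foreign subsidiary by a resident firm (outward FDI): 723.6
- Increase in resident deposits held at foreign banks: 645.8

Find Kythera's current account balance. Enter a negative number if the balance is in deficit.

Goods: -897.9 + 1159.6 - 2000.3 - 1604.4 = -3343.0
Services: -936.0 - 1664.9 + 1161.8 + 279.0 + 777.2 = -382.9
Primary income: -813.8 + 559.5 - 231.8 + 244.1 = -242.0
Current account = (-3343.0) + (-382.9) + (-242.0) = -3967.9
(Excluded from the current account — financial account: foreign purchases of domestic corporate bonds 1433.9, new loans extended by domestic banks to foreign borrowers 620.6, acquisition of a foreign subsidiary by a resident firm (outward FDI) 723.6, increase in resident deposits held at foreign banks 645.8; capital account: sale of embassy land to a foreign government 59.7.)

-3967.9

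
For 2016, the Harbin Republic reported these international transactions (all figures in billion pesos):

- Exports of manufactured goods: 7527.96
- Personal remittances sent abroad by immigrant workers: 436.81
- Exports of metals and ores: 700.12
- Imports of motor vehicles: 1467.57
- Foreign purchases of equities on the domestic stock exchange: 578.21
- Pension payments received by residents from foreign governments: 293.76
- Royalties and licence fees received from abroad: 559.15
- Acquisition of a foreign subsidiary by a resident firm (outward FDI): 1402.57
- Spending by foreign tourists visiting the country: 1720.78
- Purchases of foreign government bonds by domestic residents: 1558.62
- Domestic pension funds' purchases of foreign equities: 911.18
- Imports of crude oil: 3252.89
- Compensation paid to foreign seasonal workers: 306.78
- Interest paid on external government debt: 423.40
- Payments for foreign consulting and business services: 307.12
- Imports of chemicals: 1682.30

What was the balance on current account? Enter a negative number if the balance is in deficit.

Goods: -3252.89 + 700.12 - 1467.57 - 1682.30 + 7527.96 = 1825.32
Services: 1720.78 + 559.15 - 307.12 = 1972.81
Primary income: -306.78 - 423.40 = -730.18
Secondary income: -436.81 + 293.76 = -143.05
Current account = 1825.32 + 1972.81 + (-730.18) + (-143.05) = 2924.90
(Excluded from the current account — financial account: foreign purchases of equities on the domestic stock exchange 578.21, acquisition of a foreign subsidiary by a resident firm (outward FDI) 1402.57, purchases of foreign government bonds by domestic residents 1558.62, domestic pension funds' purchases of foreign equities 911.18.)

2924.90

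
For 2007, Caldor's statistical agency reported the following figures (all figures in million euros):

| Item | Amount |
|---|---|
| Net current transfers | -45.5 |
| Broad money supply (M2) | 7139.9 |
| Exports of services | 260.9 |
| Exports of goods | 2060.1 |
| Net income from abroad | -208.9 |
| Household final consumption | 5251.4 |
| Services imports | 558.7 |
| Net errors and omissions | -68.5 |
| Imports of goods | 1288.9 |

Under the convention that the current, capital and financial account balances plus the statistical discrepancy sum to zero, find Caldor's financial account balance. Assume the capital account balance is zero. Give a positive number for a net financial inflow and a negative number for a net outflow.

Goods balance = 2060.1 - 1288.9 = 771.2
Services balance = 260.9 - 558.7 = -297.8
Trade balance (goods + services) = 771.2 + (-297.8) = 473.4
Net primary income = -208.9
Net secondary income = -45.5
Current account = 473.4 + (-208.9) + (-45.5) = 219.0
Financial account = -(219.0 + (-68.5)) = -150.5

-150.5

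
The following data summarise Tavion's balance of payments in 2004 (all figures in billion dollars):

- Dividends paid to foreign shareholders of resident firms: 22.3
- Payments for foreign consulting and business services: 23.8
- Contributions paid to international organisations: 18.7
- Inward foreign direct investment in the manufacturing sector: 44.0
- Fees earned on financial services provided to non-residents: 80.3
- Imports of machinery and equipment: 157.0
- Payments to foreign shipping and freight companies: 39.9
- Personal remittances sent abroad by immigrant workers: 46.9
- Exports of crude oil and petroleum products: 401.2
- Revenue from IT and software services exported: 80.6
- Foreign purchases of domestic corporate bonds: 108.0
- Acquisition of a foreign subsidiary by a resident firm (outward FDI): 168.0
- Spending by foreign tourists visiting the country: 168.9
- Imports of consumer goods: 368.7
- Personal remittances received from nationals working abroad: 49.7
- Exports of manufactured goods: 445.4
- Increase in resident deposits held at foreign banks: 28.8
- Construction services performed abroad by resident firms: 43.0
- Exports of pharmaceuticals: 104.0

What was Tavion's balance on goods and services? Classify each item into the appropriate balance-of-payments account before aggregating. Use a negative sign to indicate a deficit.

734.0

Goods: 401.2 - 368.7 - 157.0 + 104.0 + 445.4 = 424.9
Services: -23.8 + 43.0 + 80.6 - 39.9 + 80.3 + 168.9 = 309.1
Trade balance = 424.9 + 309.1 = 734.0
(Excluded from the trade balance — primary income: dividends paid to foreign shareholders of resident firms 22.3; secondary income: contributions paid to international organisations 18.7, personal remittances sent abroad by immigrant workers 46.9, personal remittances received from nationals working abroad 49.7; financial account: inward foreign direct investment in the manufacturing sector 44.0, foreign purchases of domestic corporate bonds 108.0, acquisition of a foreign subsidiary by a resident firm (outward FDI) 168.0, increase in resident deposits held at foreign banks 28.8.)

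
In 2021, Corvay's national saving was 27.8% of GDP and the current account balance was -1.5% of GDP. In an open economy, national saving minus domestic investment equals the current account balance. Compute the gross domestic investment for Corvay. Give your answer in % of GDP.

29.3

S - I = CA (net lending to the rest of the world).
I = S - CA = 27.8 - (-1.5) = 29.3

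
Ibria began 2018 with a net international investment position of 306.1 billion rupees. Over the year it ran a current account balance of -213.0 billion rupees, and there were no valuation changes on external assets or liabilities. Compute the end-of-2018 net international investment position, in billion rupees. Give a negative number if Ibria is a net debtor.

With no valuation effects, change in NIIP = current account = -213.0
End-of-year NIIP = 306.1 + (-213.0) = 93.1

93.1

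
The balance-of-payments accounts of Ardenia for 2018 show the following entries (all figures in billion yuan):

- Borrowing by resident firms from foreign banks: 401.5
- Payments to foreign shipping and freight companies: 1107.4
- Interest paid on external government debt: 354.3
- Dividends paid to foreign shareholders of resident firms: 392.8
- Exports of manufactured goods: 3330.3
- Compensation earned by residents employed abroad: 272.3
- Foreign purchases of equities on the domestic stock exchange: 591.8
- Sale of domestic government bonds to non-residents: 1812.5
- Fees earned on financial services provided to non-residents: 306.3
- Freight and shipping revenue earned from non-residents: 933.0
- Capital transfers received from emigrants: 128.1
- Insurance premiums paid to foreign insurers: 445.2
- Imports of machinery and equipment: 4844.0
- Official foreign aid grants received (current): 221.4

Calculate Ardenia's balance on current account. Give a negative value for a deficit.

-2080.4

Goods: 3330.3 - 4844.0 = -1513.7
Services: 933.0 - 1107.4 + 306.3 - 445.2 = -313.3
Primary income: 272.3 - 392.8 - 354.3 = -474.8
Secondary income: 221.4
Current account = (-1513.7) + (-313.3) + (-474.8) + 221.4 = -2080.4
(Excluded from the current account — financial account: borrowing by resident firms from foreign banks 401.5, foreign purchases of equities on the domestic stock exchange 591.8, sale of domestic government bonds to non-residents 1812.5; capital account: capital transfers received from emigrants 128.1.)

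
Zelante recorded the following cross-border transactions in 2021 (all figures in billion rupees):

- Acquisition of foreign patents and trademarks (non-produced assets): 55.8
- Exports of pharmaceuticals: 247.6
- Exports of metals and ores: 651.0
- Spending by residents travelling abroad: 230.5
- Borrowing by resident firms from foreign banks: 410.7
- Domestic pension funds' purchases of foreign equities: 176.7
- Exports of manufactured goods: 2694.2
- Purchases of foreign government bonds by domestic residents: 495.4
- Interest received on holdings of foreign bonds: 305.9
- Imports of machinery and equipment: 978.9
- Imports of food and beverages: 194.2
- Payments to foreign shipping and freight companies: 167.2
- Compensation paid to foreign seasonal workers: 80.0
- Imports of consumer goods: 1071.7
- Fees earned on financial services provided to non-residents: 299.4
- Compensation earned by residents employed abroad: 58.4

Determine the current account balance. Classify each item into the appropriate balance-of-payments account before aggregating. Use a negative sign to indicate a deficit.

Goods: 651.0 + 2694.2 - 1071.7 - 194.2 + 247.6 - 978.9 = 1348.0
Services: 299.4 - 230.5 - 167.2 = -98.3
Primary income: -80.0 + 58.4 + 305.9 = 284.3
Current account = 1348.0 + (-98.3) + 284.3 = 1534.0
(Excluded from the current account — capital account: acquisition of foreign patents and trademarks (non-produced assets) 55.8; financial account: borrowing by resident firms from foreign banks 410.7, domestic pension funds' purchases of foreign equities 176.7, purchases of foreign government bonds by domestic residents 495.4.)

1534.0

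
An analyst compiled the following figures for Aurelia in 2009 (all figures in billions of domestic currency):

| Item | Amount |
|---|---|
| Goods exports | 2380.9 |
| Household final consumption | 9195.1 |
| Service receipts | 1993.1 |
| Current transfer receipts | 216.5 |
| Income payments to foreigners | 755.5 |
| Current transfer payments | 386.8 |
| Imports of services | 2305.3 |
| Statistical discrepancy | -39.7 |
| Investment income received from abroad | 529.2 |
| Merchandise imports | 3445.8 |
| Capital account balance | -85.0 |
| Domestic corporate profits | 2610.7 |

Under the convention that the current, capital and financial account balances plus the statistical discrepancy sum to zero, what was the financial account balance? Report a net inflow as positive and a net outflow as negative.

Goods balance = 2380.9 - 3445.8 = -1064.9
Services balance = 1993.1 - 2305.3 = -312.2
Trade balance (goods + services) = -1064.9 + (-312.2) = -1377.1
Net primary income = 529.2 - 755.5 = -226.3
Net secondary income = 216.5 - 386.8 = -170.3
Current account = -1377.1 + (-226.3) + (-170.3) = -1773.7
Financial account = -(-1773.7 + (-85.0) + (-39.7)) = 1898.4

1898.4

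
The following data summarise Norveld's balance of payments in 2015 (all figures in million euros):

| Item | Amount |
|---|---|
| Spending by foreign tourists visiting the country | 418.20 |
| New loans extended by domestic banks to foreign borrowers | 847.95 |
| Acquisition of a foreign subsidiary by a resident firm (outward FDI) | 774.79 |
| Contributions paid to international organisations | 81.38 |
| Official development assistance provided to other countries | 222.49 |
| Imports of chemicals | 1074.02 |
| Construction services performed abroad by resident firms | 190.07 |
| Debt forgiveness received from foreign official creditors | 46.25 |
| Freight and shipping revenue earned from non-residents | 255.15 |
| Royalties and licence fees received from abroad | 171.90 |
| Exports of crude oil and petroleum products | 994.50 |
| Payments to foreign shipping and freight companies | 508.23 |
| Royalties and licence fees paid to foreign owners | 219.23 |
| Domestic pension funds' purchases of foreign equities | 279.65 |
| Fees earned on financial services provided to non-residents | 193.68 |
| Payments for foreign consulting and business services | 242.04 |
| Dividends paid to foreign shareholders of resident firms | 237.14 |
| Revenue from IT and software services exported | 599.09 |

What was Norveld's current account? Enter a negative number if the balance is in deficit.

238.06

Goods: 994.50 - 1074.02 = -79.52
Services: 190.07 - 219.23 + 599.09 - 508.23 + 418.20 + 255.15 + 171.90 + 193.68 - 242.04 = 858.59
Primary income: -237.14
Secondary income: -222.49 - 81.38 = -303.87
Current account = (-79.52) + 858.59 + (-237.14) + (-303.87) = 238.06
(Excluded from the current account — financial account: new loans extended by domestic banks to foreign borrowers 847.95, acquisition of a foreign subsidiary by a resident firm (outward FDI) 774.79, domestic pension funds' purchases of foreign equities 279.65; capital account: debt forgiveness received from foreign official creditors 46.25.)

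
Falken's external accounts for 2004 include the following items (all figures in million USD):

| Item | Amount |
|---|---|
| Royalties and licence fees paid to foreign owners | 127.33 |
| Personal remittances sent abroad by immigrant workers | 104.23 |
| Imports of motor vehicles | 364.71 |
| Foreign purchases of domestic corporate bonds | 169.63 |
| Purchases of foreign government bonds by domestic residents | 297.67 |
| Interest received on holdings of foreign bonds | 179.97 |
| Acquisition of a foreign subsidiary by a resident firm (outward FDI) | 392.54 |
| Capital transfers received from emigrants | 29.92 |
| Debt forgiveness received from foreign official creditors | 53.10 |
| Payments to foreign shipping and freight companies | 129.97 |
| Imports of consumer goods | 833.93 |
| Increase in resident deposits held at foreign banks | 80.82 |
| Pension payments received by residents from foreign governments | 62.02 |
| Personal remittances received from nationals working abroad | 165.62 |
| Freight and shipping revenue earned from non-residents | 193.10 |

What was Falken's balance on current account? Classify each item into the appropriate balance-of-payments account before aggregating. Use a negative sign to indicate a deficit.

Goods: -833.93 - 364.71 = -1198.64
Services: -129.97 + 193.10 - 127.33 = -64.20
Primary income: 179.97
Secondary income: 62.02 + 165.62 - 104.23 = 123.41
Current account = (-1198.64) + (-64.20) + 179.97 + 123.41 = -959.46
(Excluded from the current account — financial account: foreign purchases of domestic corporate bonds 169.63, purchases of foreign government bonds by domestic residents 297.67, acquisition of a foreign subsidiary by a resident firm (outward FDI) 392.54, increase in resident deposits held at foreign banks 80.82; capital account: capital transfers received from emigrants 29.92, debt forgiveness received from foreign official creditors 53.10.)

-959.46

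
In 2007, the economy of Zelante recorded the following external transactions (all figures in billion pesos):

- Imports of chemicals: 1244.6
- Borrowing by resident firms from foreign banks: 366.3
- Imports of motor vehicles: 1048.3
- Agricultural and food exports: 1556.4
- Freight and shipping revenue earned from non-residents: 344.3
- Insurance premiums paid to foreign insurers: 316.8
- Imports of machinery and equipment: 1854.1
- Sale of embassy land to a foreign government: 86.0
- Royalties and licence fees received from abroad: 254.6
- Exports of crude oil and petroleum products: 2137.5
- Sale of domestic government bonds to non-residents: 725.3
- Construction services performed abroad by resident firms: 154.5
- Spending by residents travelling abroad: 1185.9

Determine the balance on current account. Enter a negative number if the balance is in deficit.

-1202.4

Goods: 1556.4 - 1048.3 - 1854.1 - 1244.6 + 2137.5 = -453.1
Services: -1185.9 - 316.8 + 154.5 + 344.3 + 254.6 = -749.3
Current account = (-453.1) + (-749.3) = -1202.4
(Excluded from the current account — financial account: borrowing by resident firms from foreign banks 366.3, sale of domestic government bonds to non-residents 725.3; capital account: sale of embassy land to a foreign government 86.0.)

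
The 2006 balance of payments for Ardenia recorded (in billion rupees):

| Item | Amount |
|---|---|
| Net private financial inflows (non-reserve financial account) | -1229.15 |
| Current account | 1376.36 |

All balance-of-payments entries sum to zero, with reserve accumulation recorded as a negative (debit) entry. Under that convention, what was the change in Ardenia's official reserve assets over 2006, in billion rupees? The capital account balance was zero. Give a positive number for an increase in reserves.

Official reserve transactions balance = -(1376.36 + (-1229.15)) = -147.21
An accumulation of reserves is recorded as a debit (negative entry), so the change in the stock of reserves is the negative of that balance.
Change in official reserves = -(-147.21) = 147.21

147.21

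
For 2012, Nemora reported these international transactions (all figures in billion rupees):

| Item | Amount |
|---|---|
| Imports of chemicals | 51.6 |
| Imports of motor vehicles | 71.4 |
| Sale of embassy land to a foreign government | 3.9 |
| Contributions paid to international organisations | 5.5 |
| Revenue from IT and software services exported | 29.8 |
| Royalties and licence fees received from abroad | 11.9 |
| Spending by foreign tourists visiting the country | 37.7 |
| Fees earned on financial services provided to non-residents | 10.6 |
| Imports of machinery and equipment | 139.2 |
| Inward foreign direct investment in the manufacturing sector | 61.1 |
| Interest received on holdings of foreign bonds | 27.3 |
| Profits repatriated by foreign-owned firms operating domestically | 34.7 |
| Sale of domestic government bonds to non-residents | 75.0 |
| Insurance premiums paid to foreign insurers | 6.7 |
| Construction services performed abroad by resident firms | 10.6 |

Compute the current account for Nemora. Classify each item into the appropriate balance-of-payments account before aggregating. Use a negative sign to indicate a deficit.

-181.2

Goods: -71.4 - 51.6 - 139.2 = -262.2
Services: 10.6 - 6.7 + 10.6 + 37.7 + 11.9 + 29.8 = 93.9
Primary income: -34.7 + 27.3 = -7.4
Secondary income: -5.5
Current account = (-262.2) + 93.9 + (-7.4) + (-5.5) = -181.2
(Excluded from the current account — capital account: sale of embassy land to a foreign government 3.9; financial account: inward foreign direct investment in the manufacturing sector 61.1, sale of domestic government bonds to non-residents 75.0.)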